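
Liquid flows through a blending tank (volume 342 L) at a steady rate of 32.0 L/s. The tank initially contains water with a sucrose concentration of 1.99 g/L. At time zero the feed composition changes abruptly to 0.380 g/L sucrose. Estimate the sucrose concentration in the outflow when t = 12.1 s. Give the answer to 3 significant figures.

Transient balance on the dissolved component: V dC/dt = Q(C_in − C).
So dC/dt = (C_in − C)/τ with τ = V/Q = 342/32.0 = 10.688 s.
This is linear first-order; C(t) = C_in + (C₀ − C_in) e^(−t/τ).
C(12.1) = 0.380 + (1.99 − 0.380)·e^(−12.1/10.688) = 0.380 + (1.6100)·0.32234 = 0.89896 g/L.

0.899 g/L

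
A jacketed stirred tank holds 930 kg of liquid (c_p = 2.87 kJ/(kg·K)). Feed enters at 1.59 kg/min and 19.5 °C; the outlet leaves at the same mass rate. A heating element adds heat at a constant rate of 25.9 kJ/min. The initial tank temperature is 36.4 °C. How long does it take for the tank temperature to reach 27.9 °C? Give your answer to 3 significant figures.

828 min

M c_p dT/dt = ṁ c_p (T_in − T) + Q̇.
τ = M/ṁ = 584.91 min; T_ss = T_in + Q̇/(ṁ c_p) = 25.176 °C.
T(t) = T_ss + (T₀ − T_ss) e^(−t/τ). Set T = 27.9:
e^(−t/τ) = (27.9 − 25.176)/(36.4 − 25.176) = 0.24271
t = −584.91 · ln(0.24271) = 828.15 min.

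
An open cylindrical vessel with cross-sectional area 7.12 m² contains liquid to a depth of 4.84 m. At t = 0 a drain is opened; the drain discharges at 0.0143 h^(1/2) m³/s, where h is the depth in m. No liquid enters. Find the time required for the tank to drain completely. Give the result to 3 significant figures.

2190 s

With no inflow, A dh/dt = −0.0143 √h.
∫ h^(−1/2) dh = −(0.0143/A) ∫ dt, giving 2√h = 2√h₀ − (0.0143/A) t.
Set h = 0: 2√h₀ = (0.0143/A) t_empty ⇒ t_empty = 2A√h₀/0.0143.
t_empty = 2·7.12·√4.84/0.0143 = 14.240·2.2000/0.0143 = 2190.8 s.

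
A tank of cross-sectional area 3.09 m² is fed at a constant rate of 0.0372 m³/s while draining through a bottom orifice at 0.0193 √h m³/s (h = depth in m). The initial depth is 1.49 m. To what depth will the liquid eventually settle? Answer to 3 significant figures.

Mass balance (ρ constant): A dh/dt = Q_in − 0.0193 √h. At steady state dh/dt = 0:
Q_in = 0.0193 √h_ss ⇒ √h_ss = 0.0372/0.0193 = 1.9275.
h_ss = 1.9275² = 3.7151 m. (Since h₀ = 1.49 m < h_ss, the level will rise toward this value.)

3.72 m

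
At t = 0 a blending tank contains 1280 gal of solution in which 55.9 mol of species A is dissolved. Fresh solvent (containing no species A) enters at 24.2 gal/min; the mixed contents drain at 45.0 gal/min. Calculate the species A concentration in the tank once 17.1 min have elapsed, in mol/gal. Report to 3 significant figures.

Total volume: dV/dt = Q_in − Q_out = -20.800 gal/min, so V(t) = 1280 − 20.800 t and V(17.1) = 924.32 gal.
No species A enters, so dm/dt = −Q_out · (m/V).
Separate: dm/m = −Q_out dt/V(t) ⇒ ln(m/m₀) = −(Q_out/(Q_in−Q_out)) ln(V/V₀).
m = m₀ (V₀/V)^(Q_out/(Q_in−Q_out)) = 55.9 × (1280/924.32)^(-2.1635) = 27.639 mol.
C = m/V = 27.639/924.32 = 0.029902 mol/gal.

0.0299 mol/gal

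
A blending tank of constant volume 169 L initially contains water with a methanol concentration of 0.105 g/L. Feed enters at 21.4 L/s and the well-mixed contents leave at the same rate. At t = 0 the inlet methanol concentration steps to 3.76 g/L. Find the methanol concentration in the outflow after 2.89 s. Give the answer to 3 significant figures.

Species balance on the tank: V dC/dt = Q(C_in − C).
Time constant τ = V/Q = 169/21.4 = 7.8972 s.
C approaches C_in exponentially: C(t) = C_in + (C₀ − C_in) e^(−t/τ).
C(2.89) = 3.76 + (0.105 − 3.76)·e^(−2.89/7.8972) = 3.76 + (-3.6550)·0.69354 = 1.2251 g/L.

1.23 g/L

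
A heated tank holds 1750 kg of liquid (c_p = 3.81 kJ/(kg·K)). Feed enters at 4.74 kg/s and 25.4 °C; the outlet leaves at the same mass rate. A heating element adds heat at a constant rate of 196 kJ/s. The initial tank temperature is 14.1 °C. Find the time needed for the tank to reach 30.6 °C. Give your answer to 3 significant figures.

504 s

First-law balance (no shaft work): M c_p dT/dt = ṁ c_p (T_in − T) + 196.
τ = M/ṁ = 369.20 s; T_ss = T_in + Q̇/(ṁ c_p) = 36.253 °C.
T(t) = T_ss + (T₀ − T_ss) e^(−t/τ). Set T = 30.6:
e^(−t/τ) = (30.6 − 36.253)/(14.1 − 36.253) = 0.25518
t = −369.20 · ln(0.25518) = 504.24 s.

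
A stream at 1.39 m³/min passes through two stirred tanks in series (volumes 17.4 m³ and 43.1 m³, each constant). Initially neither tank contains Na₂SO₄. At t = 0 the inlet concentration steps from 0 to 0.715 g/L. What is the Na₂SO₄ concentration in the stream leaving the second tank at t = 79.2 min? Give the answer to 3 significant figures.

0.623 g/L

Time constants: τᵢ = Vᵢ/Q for each well-mixed tank.
τ₁ = 17.4/1.39 = 12.518 min; τ₂ = 43.1/1.39 = 31.007 min.
Solving the cascade with C₁(0)=C₂(0)=0 gives C₂(t) = C_in[1 − (τ₁ e^(−t/τ₁) − τ₂ e^(−t/τ₂))/(τ₁ − τ₂)].
At t = 79.2: e^(−t/τ₁) = 0.0017876, e^(−t/τ₂) = 0.077751.
C₂ = 0.715·[1 − (12.518·0.0017876 − 31.007·0.077751)/(-18.489)] = 0.715·0.87082 = 0.62264 g/L.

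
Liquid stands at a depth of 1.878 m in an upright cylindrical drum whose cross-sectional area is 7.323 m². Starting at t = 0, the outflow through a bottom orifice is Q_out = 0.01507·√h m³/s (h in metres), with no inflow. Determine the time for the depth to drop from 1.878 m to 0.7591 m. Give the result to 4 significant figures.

485.1 s

A dh/dt = −Q_out = −0.01507 √h.
∫ h^(−1/2) dh = −(0.01507/A) ∫ dt, giving 2√h = 2√h₀ − (0.01507/A) t.
t = 2A(√h₀ − √h)/0.01507 = 2·7.323·(√1.878 − √0.7591)/0.01507
  = 14.6460 × (1.37040 − 0.871263) / 0.01507 = 485.095 s.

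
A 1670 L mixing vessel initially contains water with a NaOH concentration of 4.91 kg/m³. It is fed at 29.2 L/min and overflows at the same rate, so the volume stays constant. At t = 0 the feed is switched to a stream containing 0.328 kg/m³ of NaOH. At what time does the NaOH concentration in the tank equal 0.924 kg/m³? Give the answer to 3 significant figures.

117 min

Transient balance on the dissolved component: V dC/dt = Q(C_in − C), so τ = V/Q = 57.192 min.
C(t) = C_in + (C₀ − C_in) e^(−t/τ). Set C = 0.924 and solve for t:
e^(−t/τ) = (C − C_in)/(C₀ − C_in) = (0.924 − 0.328)/(4.91 − 0.328) = 0.13007
t = −τ ln(…) = 57.192 × 2.0397 = 116.65 min.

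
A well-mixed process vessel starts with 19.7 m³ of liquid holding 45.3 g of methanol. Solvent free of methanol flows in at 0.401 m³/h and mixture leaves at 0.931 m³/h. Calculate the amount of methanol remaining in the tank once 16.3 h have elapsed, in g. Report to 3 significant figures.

16.4 g

Let m(t) be the amount of methanol. Volume: V(t) = V₀ + (Q_in − Q_out) t = 19.7 − 0.53000 t; V(16.3) = 11.061 m³.
Solute balance: dm/dt = 0 − Q_out C = −Q_out m/V(t).
Separate: dm/m = −Q_out dt/V(t) ⇒ ln(m/m₀) = −(Q_out/(Q_in−Q_out)) ln(V/V₀).
m = m₀ (V₀/V)^(Q_out/(Q_in−Q_out)) = 45.3 × (19.7/11.061)^(-1.7566) = 16.435 g.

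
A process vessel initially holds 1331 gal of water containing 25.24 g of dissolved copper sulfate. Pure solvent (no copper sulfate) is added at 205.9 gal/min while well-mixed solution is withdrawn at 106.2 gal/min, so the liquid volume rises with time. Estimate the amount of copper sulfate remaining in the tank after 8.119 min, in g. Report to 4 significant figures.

Let m(t) be the amount of copper sulfate. Volume: V(t) = V₀ + (Q_in − Q_out) t = 1331 + 99.7000 t; V(8.119) = 2140.46 gal.
No copper sulfate enters, so dm/dt = −Q_out · (m/V).
dm/m = −Q_out dt/(V₀ + 99.7000 t); integrating gives ln(m/m₀) = −(Q_out/(Q_in−Q_out)) ln(V/V₀).
m = m₀ (V₀/V)^(Q_out/(Q_in−Q_out)) = 25.24 × (1331/2140.46)^(1.06520) = 15.2162 g.

15.22 g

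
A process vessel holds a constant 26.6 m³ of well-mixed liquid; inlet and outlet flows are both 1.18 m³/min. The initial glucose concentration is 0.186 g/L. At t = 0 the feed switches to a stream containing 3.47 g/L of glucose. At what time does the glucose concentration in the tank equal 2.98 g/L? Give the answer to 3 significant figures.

42.9 min

Species balance: V dC/dt = Q(C_in − C) ⇒ τ = V/Q = 22.542 min.
C(t) = C_in + (C₀ − C_in) e^(−t/τ). Set C = 2.98 and solve for t:
e^(−t/τ) = (C − C_in)/(C₀ − C_in) = (2.98 − 3.47)/(0.186 − 3.47) = 0.14921
t = −τ ln(…) = 22.542 × 1.9024 = 42.885 min.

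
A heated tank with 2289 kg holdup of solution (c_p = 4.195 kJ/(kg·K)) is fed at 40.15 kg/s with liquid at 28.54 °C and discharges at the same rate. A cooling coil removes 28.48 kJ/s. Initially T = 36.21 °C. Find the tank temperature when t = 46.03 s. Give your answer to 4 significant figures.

31.87 °C

Energy balance: M c_p dT/dt = ṁ c_p (T_in − T) − 28.48.
Rearrange: dT/dt = (T_ss − T)/τ with τ = M/ṁ = 57.0112 s and T_ss = T_in − Q̇/(ṁ c_p) = 28.3709 °C.
Solution: T(t) = T_ss + (T₀ − T_ss) e^(−t/τ).
T(46.03) = 28.3709 + (7.83909)·e^(−46.03/57.0112) = 28.3709 + (7.83909)·0.446023 = 31.8673 °C.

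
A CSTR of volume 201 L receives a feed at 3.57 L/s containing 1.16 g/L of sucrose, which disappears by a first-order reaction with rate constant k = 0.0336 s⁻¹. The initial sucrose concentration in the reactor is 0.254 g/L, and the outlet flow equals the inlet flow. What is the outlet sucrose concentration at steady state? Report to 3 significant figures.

0.401 g/L

Species balance: V dC/dt = Q C_in − Q C − k V C.
At steady state: 0 = Q C_in − (Q + kV) C_ss, so C_ss = Q C_in/(Q + kV).
C_ss = 3.57·1.16/(3.57 + 0.0336·201) = 4.1412/10.324 = 0.40114 g/L.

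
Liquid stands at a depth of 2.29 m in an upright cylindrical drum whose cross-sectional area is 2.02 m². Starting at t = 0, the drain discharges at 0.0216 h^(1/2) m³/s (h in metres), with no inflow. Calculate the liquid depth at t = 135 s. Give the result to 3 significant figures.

0.626 m

With no inflow, A dh/dt = −0.0216 √h.
This is separable: 2 d(√h)/dt = −0.0216/A, so √h = √h₀ − (0.0216/(2A)) t.
√h = √2.29 − 0.0216·135/(2·2.02) = 1.5133 − 0.72178 = 0.79149.
h = 0.79149² = 0.62646 m.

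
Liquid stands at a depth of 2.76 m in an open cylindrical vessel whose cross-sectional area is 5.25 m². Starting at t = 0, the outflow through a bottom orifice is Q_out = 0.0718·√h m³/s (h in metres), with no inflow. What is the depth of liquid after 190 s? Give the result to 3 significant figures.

0.131 m

With no inflow, A dh/dt = −0.0718 √h.
Separate and integrate: 2(√h − √h₀) = −(0.0718/A) t.
√h = √2.76 − 0.0718·190/(2·5.25) = 1.6613 − 1.2992 = 0.36209.
h = 0.36209² = 0.13111 m.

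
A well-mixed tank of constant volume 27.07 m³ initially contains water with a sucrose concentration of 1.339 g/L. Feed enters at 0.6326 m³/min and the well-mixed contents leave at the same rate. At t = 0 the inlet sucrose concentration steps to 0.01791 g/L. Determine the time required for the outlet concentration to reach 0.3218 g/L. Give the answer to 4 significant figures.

62.88 min

Accumulation = in − out for the solute gives V dC/dt = Q(C_in − C), so τ = V/Q = 42.7917 min.
C(t) = C_in + (C₀ − C_in) e^(−t/τ). Set C = 0.3218 and solve for t:
e^(−t/τ) = (C − C_in)/(C₀ − C_in) = (0.3218 − 0.01791)/(1.339 − 0.01791) = 0.230030
t = −τ ln(…) = 42.7917 × 1.46955 = 62.8843 min.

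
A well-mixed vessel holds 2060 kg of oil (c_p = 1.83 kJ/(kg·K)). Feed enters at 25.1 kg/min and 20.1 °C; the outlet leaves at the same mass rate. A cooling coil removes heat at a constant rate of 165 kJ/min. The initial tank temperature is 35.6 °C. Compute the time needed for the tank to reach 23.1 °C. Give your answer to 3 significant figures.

M c_p dT/dt = ṁ c_p (T_in − T) − Q̇.
τ = M/ṁ = 82.072 min; T_ss = T_in − Q̇/(ṁ c_p) = 16.508 °C.
T(t) = T_ss + (T₀ − T_ss) e^(−t/τ). Set T = 23.1:
e^(−t/τ) = (23.1 − 16.508)/(35.6 − 16.508) = 0.34528
t = −82.072 · ln(0.34528) = 87.275 min.

87.3 min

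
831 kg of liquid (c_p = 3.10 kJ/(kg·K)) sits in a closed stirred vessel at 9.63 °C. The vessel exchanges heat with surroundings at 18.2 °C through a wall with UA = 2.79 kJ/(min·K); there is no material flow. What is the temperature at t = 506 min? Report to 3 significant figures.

13.2 °C

Heat balance on the well-mixed liquid: M c_p dT/dt = −UA(T − T_amb).
dT/dt = (T_ss − T)/τ with T_ss = T_amb = 18.200 °C, τ = M c_p/UA = 831·3.10/2.79 = 923.33 min.
Solution: T(t) = T_ss + (T₀ − T_ss) e^(−t/τ).
T(506) = 18.200 + (-8.5700)·0.57810 = 13.246 °C.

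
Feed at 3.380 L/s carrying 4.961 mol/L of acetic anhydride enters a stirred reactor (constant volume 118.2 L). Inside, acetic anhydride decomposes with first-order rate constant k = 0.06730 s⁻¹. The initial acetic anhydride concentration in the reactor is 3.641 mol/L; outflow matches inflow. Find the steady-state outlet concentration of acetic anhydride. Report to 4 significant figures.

Accumulation = in − out − consumed: V dC/dt = Q C_in − Q C − k V C.
Steady state (dC/dt = 0): C_ss = Q C_in/(Q + kV) = C_in/(1 + kV/Q).
C_ss = 3.380·4.961/(3.380 + 0.06730·118.2) = 16.7682/11.3349 = 1.47935 mol/L.

1.479 mol/L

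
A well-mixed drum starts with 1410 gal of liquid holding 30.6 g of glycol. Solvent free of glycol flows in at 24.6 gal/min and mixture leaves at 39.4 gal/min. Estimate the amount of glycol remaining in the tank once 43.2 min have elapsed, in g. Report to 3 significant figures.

6.13 g

Let m(t) be the amount of glycol. Volume: V(t) = V₀ + (Q_in − Q_out) t = 1410 − 14.800 t; V(43.2) = 770.64 gal.
No glycol enters, so dm/dt = −Q_out · (m/V).
Separate: dm/m = −Q_out dt/V(t) ⇒ ln(m/m₀) = −(Q_out/(Q_in−Q_out)) ln(V/V₀).
m = m₀ (V₀/V)^(Q_out/(Q_in−Q_out)) = 30.6 × (1410/770.64)^(-2.6622) = 6.1271 g.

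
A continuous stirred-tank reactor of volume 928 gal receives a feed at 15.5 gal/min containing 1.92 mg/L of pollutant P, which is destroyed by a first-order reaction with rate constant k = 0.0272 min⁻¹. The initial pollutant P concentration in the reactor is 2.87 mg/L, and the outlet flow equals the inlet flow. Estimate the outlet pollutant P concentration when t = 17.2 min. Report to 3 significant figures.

Species balance: V dC/dt = Q C_in − Q C − k V C.
This is linear with rate a = Q/V + k = 0.043903 min⁻¹.
C_ss = Q C_in/(Q + kV) = 0.73046 mg/L; C(t) = C_ss + (C₀ − C_ss) e^(−a t).
C(17.2) = 0.73046 + (2.1395)·e^(−0.043903·17.2) = 0.73046 + (2.1395)·0.46995 = 1.7359 mg/L.

1.74 mg/L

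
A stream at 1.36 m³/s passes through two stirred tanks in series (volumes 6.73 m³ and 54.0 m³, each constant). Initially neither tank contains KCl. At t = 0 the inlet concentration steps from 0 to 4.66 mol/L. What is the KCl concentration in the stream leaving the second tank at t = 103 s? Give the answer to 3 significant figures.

4.26 mol/L

Each tank obeys Vᵢ dCᵢ/dt = Q(Cᵢ₋₁ − Cᵢ), so τᵢ = Vᵢ/Q.
τ₁ = 6.73/1.36 = 4.9485 s; τ₂ = 54.0/1.36 = 39.706 s.
Solving the cascade with C₁(0)=C₂(0)=0 gives C₂(t) = C_in[1 − (τ₁ e^(−t/τ₁) − τ₂ e^(−t/τ₂))/(τ₁ − τ₂)].
At t = 103: e^(−t/τ₁) = 9.1302e-10, e^(−t/τ₂) = 0.074715.
C₂ = 4.66·[1 − (4.9485·9.1302e-10 − 39.706·0.074715)/(-34.757)] = 4.66·0.91465 = 4.2623 mol/L.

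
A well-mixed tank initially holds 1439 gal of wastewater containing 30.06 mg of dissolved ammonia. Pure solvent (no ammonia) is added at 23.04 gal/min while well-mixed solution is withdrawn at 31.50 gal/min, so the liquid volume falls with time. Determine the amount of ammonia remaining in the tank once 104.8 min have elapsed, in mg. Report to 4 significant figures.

Total volume: dV/dt = Q_in − Q_out = -8.46000 gal/min, so V(t) = 1439 − 8.46000 t and V(104.8) = 552.392 gal.
Solute balance: dm/dt = 0 − Q_out C = −Q_out m/V(t).
dm/m = −Q_out dt/(V₀ − 8.46000 t); integrating gives ln(m/m₀) = −(Q_out/(Q_in−Q_out)) ln(V/V₀).
m = m₀ (V₀/V)^(Q_out/(Q_in−Q_out)) = 30.06 × (1439/552.392)^(-3.72340) = 0.850643 mg.

0.8506 mg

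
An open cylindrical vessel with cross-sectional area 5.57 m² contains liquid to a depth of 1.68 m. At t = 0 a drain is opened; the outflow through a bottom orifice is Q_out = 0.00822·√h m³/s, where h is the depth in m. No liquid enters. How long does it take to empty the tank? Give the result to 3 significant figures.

Volume balance on the tank: A dh/dt = −0.00822 √h.
This is separable: 2 d(√h)/dt = −0.00822/A, so √h = √h₀ − (0.00822/(2A)) t.
Set h = 0: 2√h₀ = (0.00822/A) t_empty ⇒ t_empty = 2A√h₀/0.00822.
t_empty = 2·5.57·√1.68/0.00822 = 11.140·1.2961/0.00822 = 1756.6 s.

1760 s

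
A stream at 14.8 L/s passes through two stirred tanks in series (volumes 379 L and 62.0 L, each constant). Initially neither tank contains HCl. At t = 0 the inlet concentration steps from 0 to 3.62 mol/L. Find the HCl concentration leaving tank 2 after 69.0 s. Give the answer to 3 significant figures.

3.33 mol/L

Species balance on tank i: dCᵢ/dt = (Cᵢ₋₁ − Cᵢ)/τᵢ with τᵢ = Vᵢ/Q.
τ₁ = 379/14.8 = 25.608 s; τ₂ = 62.0/14.8 = 4.1892 s.
Tank 1: C₁ = C_in(1 − e^(−t/τ₁)). Tank 2 (τ₁ ≠ τ₂): C₂ = C_in[1 − (τ₁ e^(−t/τ₁) − τ₂ e^(−t/τ₂))/(τ₁ − τ₂)].
At t = 69.0: e^(−t/τ₁) = 0.067579, e^(−t/τ₂) = 7.0267e-08.
C₂ = 3.62·[1 − (25.608·0.067579 − 4.1892·7.0267e-08)/(21.419)] = 3.62·0.91920 = 3.3275 mol/L.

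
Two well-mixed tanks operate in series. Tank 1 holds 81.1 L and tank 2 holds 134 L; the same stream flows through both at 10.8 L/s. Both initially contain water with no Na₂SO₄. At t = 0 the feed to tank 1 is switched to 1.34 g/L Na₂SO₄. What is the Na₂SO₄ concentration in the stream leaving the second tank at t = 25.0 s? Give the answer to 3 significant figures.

Each tank obeys Vᵢ dCᵢ/dt = Q(Cᵢ₋₁ − Cᵢ), so τᵢ = Vᵢ/Q.
τ₁ = 81.1/10.8 = 7.5093 s; τ₂ = 134/10.8 = 12.407 s.
Tank 1: C₁ = C_in(1 − e^(−t/τ₁)). Tank 2 (τ₁ ≠ τ₂): C₂ = C_in[1 − (τ₁ e^(−t/τ₁) − τ₂ e^(−t/τ₂))/(τ₁ − τ₂)].
At t = 25.0: e^(−t/τ₁) = 0.035821, e^(−t/τ₂) = 0.13333.
C₂ = 1.34·[1 − (7.5093·0.035821 − 12.407·0.13333)/(-4.8981)] = 1.34·0.71718 = 0.96102 g/L.

0.961 g/L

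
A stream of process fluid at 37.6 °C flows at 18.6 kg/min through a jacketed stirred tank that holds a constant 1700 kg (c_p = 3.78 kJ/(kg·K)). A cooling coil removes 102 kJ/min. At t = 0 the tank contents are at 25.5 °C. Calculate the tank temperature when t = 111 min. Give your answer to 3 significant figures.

Unsteady energy balance on the tank contents: M c_p dT/dt = ṁ c_p (T_in − T) − 102.
Rearrange: dT/dt = (T_ss − T)/τ with τ = M/ṁ = 91.398 min and T_ss = T_in − Q̇/(ṁ c_p) = 36.149 °C.
This is linear first-order; T(t) = T_ss + (T₀ − T_ss) e^(−t/τ).
T(111) = 36.149 + (-10.649)·e^(−111/91.398) = 36.149 + (-10.649)·0.29687 = 32.988 °C.

33.0 °C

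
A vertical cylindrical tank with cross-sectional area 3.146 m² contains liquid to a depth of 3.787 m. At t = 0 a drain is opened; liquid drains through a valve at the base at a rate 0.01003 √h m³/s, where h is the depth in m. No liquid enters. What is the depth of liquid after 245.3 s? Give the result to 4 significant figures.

With no inflow, A dh/dt = −0.01003 √h.
This is separable: 2 d(√h)/dt = −0.01003/A, so √h = √h₀ − (0.01003/(2A)) t.
√h = √3.787 − 0.01003·245.3/(2·3.146) = 1.94602 − 0.391030 = 1.55499.
h = 1.55499² = 2.41800 m.

2.418 m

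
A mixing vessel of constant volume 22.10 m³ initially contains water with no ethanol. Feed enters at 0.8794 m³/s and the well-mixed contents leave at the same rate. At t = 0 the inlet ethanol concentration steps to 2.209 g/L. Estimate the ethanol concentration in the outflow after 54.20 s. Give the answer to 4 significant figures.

Species balance on the tank: V dC/dt = Q(C_in − C).
So dC/dt = (C_in − C)/τ with τ = V/Q = 22.10/0.8794 = 25.1308 s.
Integrating: C(t) = C_in + (C₀ − C_in) e^(−t/τ).
C(54.20) = 2.209 + (0 − 2.209)·e^(−54.20/25.1308) = 2.209 + (-2.20900)·0.115704 = 1.95341 g/L.

1.953 g/L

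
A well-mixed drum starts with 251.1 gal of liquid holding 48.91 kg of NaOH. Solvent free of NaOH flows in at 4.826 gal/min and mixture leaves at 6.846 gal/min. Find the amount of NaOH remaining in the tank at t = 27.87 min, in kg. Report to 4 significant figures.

20.69 kg

Let m(t) be the amount of NaOH. Volume: V(t) = V₀ + (Q_in − Q_out) t = 251.1 − 2.02000 t; V(27.87) = 194.803 gal.
Solute balance: dm/dt = 0 − Q_out C = −Q_out m/V(t).
Separate: dm/m = −Q_out dt/V(t) ⇒ ln(m/m₀) = −(Q_out/(Q_in−Q_out)) ln(V/V₀).
m = m₀ (V₀/V)^(Q_out/(Q_in−Q_out)) = 48.91 × (251.1/194.803)^(-3.38911) = 20.6891 kg.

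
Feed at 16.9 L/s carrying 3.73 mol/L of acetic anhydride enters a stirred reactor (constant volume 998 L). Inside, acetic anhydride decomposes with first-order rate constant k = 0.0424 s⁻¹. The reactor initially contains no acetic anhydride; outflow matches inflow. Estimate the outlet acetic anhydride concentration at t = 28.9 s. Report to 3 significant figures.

Accumulation = in − out − consumed: V dC/dt = Q C_in − Q C − k V C.
dC/dt = (Q/V) C_in − (Q/V + k) C; effective rate a = Q/V + k = 0.016934 + 0.0424 = 0.059334 s⁻¹.
C_ss = Q C_in/(Q + kV) = 1.0645 mol/L; C(t) = C_ss + (C₀ − C_ss) e^(−a t).
C(28.9) = 1.0645 + (-1.0645)·e^(−0.059334·28.9) = 1.0645 + (-1.0645)·0.18001 = 0.87291 mol/L.

0.873 mol/L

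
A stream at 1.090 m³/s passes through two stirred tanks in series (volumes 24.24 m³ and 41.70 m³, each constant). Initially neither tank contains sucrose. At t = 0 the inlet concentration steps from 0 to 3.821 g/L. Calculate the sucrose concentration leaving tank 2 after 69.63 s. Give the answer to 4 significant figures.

2.574 g/L

Time constants: τᵢ = Vᵢ/Q for each well-mixed tank.
τ₁ = 24.24/1.090 = 22.2385 s; τ₂ = 41.70/1.090 = 38.2569 s.
Solving the cascade with C₁(0)=C₂(0)=0 gives C₂(t) = C_in[1 − (τ₁ e^(−t/τ₁) − τ₂ e^(−t/τ₂))/(τ₁ − τ₂)].
At t = 69.63: e^(−t/τ₁) = 0.0436718, e^(−t/τ₂) = 0.162015.
C₂ = 3.821·[1 − (22.2385·0.0436718 − 38.2569·0.162015)/(-16.0183)] = 3.821·0.673687 = 2.57416 g/L.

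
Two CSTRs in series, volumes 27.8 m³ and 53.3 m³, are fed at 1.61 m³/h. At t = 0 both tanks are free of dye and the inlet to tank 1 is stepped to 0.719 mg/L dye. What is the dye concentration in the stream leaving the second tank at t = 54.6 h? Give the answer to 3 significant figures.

0.463 mg/L

Time constants: τᵢ = Vᵢ/Q for each well-mixed tank.
τ₁ = 27.8/1.61 = 17.267 h; τ₂ = 53.3/1.61 = 33.106 h.
Solving the cascade with C₁(0)=C₂(0)=0 gives C₂(t) = C_in[1 − (τ₁ e^(−t/τ₁) − τ₂ e^(−t/τ₂))/(τ₁ − τ₂)].
At t = 54.6: e^(−t/τ₁) = 0.042337, e^(−t/τ₂) = 0.19219.
C₂ = 0.719·[1 − (17.267·0.042337 − 33.106·0.19219)/(-15.839)] = 0.719·0.64444 = 0.46335 mg/L.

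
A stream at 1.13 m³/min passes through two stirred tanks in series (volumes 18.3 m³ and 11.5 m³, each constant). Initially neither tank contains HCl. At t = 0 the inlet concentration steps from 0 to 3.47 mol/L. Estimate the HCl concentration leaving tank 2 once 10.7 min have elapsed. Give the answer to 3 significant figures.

Species balance on tank i: dCᵢ/dt = (Cᵢ₋₁ − Cᵢ)/τᵢ with τᵢ = Vᵢ/Q.
τ₁ = 18.3/1.13 = 16.195 min; τ₂ = 11.5/1.13 = 10.177 min.
Tank 1: C₁ = C_in(1 − e^(−t/τ₁)). Tank 2 (τ₁ ≠ τ₂): C₂ = C_in[1 − (τ₁ e^(−t/τ₁) − τ₂ e^(−t/τ₂))/(τ₁ − τ₂)].
At t = 10.7: e^(−t/τ₁) = 0.51648, e^(−t/τ₂) = 0.34945.
C₂ = 3.47·[1 − (16.195·0.51648 − 10.177·0.34945)/(6.0177)] = 3.47·0.20103 = 0.69759 mol/L.

0.698 mol/L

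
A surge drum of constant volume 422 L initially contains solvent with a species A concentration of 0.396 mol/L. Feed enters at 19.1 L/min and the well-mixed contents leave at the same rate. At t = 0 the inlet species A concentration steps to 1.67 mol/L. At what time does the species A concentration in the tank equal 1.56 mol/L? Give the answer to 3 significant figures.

54.1 min

Mass balance on the solute (V constant): V dC/dt = Q(C_in − C), so τ = V/Q = 22.094 min.
C(t) = C_in + (C₀ − C_in) e^(−t/τ). Set C = 1.56 and solve for t:
e^(−t/τ) = (C − C_in)/(C₀ − C_in) = (1.56 − 1.67)/(0.396 − 1.67) = 0.086342
t = −τ ln(…) = 22.094 × 2.4494 = 54.118 min.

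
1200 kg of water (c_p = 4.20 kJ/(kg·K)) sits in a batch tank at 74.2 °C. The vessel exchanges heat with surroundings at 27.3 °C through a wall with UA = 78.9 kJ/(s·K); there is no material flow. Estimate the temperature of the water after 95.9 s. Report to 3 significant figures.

37.8 °C

Heat balance on the well-mixed liquid: M c_p dT/dt = −UA(T − T_amb).
dT/dt = (T_ss − T)/τ with T_ss = T_amb = 27.300 °C, τ = M c_p/UA = 1200·4.20/78.9 = 63.878 s.
T approaches T_ss exponentially: T(t) = T_ss + (T₀ − T_ss) e^(−t/τ).
T(95.9) = 27.300 + (46.900)·0.22284 = 37.751 °C.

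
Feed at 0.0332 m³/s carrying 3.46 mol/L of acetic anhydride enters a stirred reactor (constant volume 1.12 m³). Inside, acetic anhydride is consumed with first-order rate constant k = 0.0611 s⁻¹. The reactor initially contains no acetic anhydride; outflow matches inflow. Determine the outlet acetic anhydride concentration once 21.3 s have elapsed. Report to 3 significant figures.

0.967 mol/L

V dC/dt = Q(C_in − C) − k V C.
dC/dt = (Q/V) C_in − (Q/V + k) C; effective rate a = Q/V + k = 0.029643 + 0.0611 = 0.090743 s⁻¹.
C_ss = Q C_in/(Q + kV) = 1.1303 mol/L; C(t) = C_ss + (C₀ − C_ss) e^(−a t).
C(21.3) = 1.1303 + (-1.1303)·e^(−0.090743·21.3) = 1.1303 + (-1.1303)·0.14474 = 0.96668 mol/L.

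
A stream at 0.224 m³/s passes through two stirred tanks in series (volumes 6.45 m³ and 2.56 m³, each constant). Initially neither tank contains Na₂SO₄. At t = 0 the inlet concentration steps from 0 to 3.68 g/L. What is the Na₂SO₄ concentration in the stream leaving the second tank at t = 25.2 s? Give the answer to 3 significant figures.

Each tank obeys Vᵢ dCᵢ/dt = Q(Cᵢ₋₁ − Cᵢ), so τᵢ = Vᵢ/Q.
τ₁ = 6.45/0.224 = 28.795 s; τ₂ = 2.56/0.224 = 11.429 s.
Solving the cascade with C₁(0)=C₂(0)=0 gives C₂(t) = C_in[1 − (τ₁ e^(−t/τ₁) − τ₂ e^(−t/τ₂))/(τ₁ − τ₂)].
At t = 25.2: e^(−t/τ₁) = 0.41679, e^(−t/τ₂) = 0.11025.
C₂ = 3.68·[1 − (28.795·0.41679 − 11.429·0.11025)/(17.366)] = 3.68·0.38147 = 1.4038 g/L.

1.40 g/L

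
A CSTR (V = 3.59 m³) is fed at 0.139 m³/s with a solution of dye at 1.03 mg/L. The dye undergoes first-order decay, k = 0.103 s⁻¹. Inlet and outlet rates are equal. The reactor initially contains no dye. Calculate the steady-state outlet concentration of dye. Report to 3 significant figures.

0.281 mg/L

Accumulation = in − out − consumed: V dC/dt = Q C_in − Q C − k V C.
At steady state: 0 = Q C_in − (Q + kV) C_ss, so C_ss = Q C_in/(Q + kV).
C_ss = 0.139·1.03/(0.139 + 0.103·3.59) = 0.14317/0.50877 = 0.28140 mg/L.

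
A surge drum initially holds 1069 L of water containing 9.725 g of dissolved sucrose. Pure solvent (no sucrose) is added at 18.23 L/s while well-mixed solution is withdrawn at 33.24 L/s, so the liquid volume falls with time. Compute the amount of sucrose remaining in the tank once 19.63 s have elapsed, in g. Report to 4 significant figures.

Let m(t) be the amount of sucrose. Volume: V(t) = V₀ + (Q_in − Q_out) t = 1069 − 15.0100 t; V(19.63) = 774.354 L.
No sucrose enters, so dm/dt = −Q_out · (m/V).
Separate: dm/m = −Q_out dt/V(t) ⇒ ln(m/m₀) = −(Q_out/(Q_in−Q_out)) ln(V/V₀).
m = m₀ (V₀/V)^(Q_out/(Q_in−Q_out)) = 9.725 × (1069/774.354)^(-2.21452) = 4.76180 g.

4.762 g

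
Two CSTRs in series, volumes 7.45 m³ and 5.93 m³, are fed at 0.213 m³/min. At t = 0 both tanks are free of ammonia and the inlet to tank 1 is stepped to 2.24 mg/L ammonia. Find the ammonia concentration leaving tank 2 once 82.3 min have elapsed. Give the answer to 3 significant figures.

1.65 mg/L

Species balance on tank i: dCᵢ/dt = (Cᵢ₋₁ − Cᵢ)/τᵢ with τᵢ = Vᵢ/Q.
τ₁ = 7.45/0.213 = 34.977 min; τ₂ = 5.93/0.213 = 27.840 min.
Tank 1: C₁ = C_in(1 − e^(−t/τ₁)). Tank 2 (τ₁ ≠ τ₂): C₂ = C_in[1 − (τ₁ e^(−t/τ₁) − τ₂ e^(−t/τ₂))/(τ₁ − τ₂)].
At t = 82.3: e^(−t/τ₁) = 0.095083, e^(−t/τ₂) = 0.052019.
C₂ = 2.24·[1 − (34.977·0.095083 − 27.840·0.052019)/(7.1362)] = 2.24·0.73691 = 1.6507 mg/L.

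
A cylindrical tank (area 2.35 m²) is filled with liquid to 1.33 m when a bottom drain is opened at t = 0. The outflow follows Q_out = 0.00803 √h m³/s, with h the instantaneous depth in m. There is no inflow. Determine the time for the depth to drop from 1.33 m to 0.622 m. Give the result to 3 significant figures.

A dh/dt = −Q_out = −0.00803 √h.
This is separable: 2 d(√h)/dt = −0.00803/A, so √h = √h₀ − (0.00803/(2A)) t.
t = 2A(√h₀ − √h)/0.00803 = 2·2.35·(√1.33 − √0.622)/0.00803
  = 4.7000 × (1.1533 − 0.78867) / 0.00803 = 213.39 s.

213 s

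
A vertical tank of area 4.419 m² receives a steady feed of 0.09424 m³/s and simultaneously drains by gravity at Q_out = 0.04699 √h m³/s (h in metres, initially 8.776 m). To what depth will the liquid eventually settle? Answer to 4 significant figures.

Level balance: A dh/dt = 0.09424 − 0.04699 √h. Setting dh/dt = 0:
Q_in = 0.04699 √h_ss ⇒ √h_ss = 0.09424/0.04699 = 2.00553.
h_ss = 2.00553² = 4.02216 m. (Since h₀ = 8.776 m > h_ss, the level will fall toward this value.)

4.022 m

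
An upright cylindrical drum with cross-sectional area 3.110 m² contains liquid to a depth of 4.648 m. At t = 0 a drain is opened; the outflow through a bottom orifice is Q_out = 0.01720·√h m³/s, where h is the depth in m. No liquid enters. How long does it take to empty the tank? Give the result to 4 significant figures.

779.6 s

With no inflow, A dh/dt = −0.01720 √h.
This is separable: 2 d(√h)/dt = −0.01720/A, so √h = √h₀ − (0.01720/(2A)) t.
Tank is empty when √h = 0: t_empty = 2A√h₀/0.01720.
t_empty = 2·3.110·√4.648/0.01720 = 6.22000·2.15592/0.01720 = 779.642 s.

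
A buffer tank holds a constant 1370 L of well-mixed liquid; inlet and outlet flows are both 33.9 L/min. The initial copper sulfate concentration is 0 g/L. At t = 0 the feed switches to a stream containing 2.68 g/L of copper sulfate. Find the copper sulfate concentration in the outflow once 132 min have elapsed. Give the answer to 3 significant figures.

2.58 g/L

Transient balance on the dissolved component: V dC/dt = Q(C_in − C).
Rewrite as dC/dt + C/τ = C_in/τ, τ = V/Q = 40.413 min.
Solution: C(t) = C_in + (C₀ − C_in) e^(−t/τ).
C(132) = 2.68 + (0 − 2.68)·e^(−132/40.413) = 2.68 + (-2.6800)·0.038148 = 2.5778 g/L.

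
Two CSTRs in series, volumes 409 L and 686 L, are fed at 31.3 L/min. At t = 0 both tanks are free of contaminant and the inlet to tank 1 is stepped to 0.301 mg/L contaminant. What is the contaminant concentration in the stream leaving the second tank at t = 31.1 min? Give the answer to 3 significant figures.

Time constants: τᵢ = Vᵢ/Q for each well-mixed tank.
τ₁ = 409/31.3 = 13.067 min; τ₂ = 686/31.3 = 21.917 min.
Tank 1: C₁ = C_in(1 − e^(−t/τ₁)). Tank 2 (τ₁ ≠ τ₂): C₂ = C_in[1 − (τ₁ e^(−t/τ₁) − τ₂ e^(−t/τ₂))/(τ₁ − τ₂)].
At t = 31.1: e^(−t/τ₁) = 0.092548, e^(−t/τ₂) = 0.24196.
C₂ = 0.301·[1 − (13.067·0.092548 − 21.917·0.24196)/(-8.8498)] = 0.301·0.53744 = 0.16177 mg/L.

0.162 mg/L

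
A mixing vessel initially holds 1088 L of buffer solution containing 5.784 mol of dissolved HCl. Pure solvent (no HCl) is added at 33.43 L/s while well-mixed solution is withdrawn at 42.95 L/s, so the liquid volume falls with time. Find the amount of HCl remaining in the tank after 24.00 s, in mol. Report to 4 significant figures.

Let m(t) be the amount of HCl. Volume: V(t) = V₀ + (Q_in − Q_out) t = 1088 − 9.52000 t; V(24.00) = 859.520 L.
No HCl enters, so dm/dt = −Q_out · (m/V).
dm/m = −Q_out dt/(V₀ − 9.52000 t); integrating gives ln(m/m₀) = −(Q_out/(Q_in−Q_out)) ln(V/V₀).
m = m₀ (V₀/V)^(Q_out/(Q_in−Q_out)) = 5.784 × (1088/859.520)^(-4.51155) = 1.99695 mol.

1.997 mol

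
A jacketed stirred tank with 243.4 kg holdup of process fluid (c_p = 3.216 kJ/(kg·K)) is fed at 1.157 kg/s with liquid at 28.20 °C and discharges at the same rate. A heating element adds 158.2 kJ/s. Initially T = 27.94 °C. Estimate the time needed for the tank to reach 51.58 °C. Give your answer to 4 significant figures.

169.2 s

Heat balance on the well-mixed liquid: M c_p dT/dt = ṁ c_p (T_in − T) + 158.2.
τ = M/ṁ = 210.372 s; T_ss = T_in + Q̇/(ṁ c_p) = 70.7165 °C.
T(t) = T_ss + (T₀ − T_ss) e^(−t/τ). Set T = 51.58:
e^(−t/τ) = (51.58 − 70.7165)/(27.94 − 70.7165) = 0.447360
t = −210.372 · ln(0.447360) = 169.221 s.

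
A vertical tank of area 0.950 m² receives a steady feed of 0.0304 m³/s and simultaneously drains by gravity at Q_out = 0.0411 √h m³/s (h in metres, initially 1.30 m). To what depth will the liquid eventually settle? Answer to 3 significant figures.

Level balance: A dh/dt = 0.0304 − 0.0411 √h. Setting dh/dt = 0:
Q_in = 0.0411 √h_ss ⇒ √h_ss = 0.0304/0.0411 = 0.73966.
h_ss = 0.73966² = 0.54710 m. (Since h₀ = 1.30 m > h_ss, the level will fall toward this value.)

0.547 m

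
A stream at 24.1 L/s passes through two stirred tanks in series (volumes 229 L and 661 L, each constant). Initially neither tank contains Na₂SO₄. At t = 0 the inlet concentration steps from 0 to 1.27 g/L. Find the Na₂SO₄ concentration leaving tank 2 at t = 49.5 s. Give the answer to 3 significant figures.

Time constants: τᵢ = Vᵢ/Q for each well-mixed tank.
τ₁ = 229/24.1 = 9.5021 s; τ₂ = 661/24.1 = 27.427 s.
Solving the cascade with C₁(0)=C₂(0)=0 gives C₂(t) = C_in[1 − (τ₁ e^(−t/τ₁) − τ₂ e^(−t/τ₂))/(τ₁ − τ₂)].
At t = 49.5: e^(−t/τ₁) = 0.0054650, e^(−t/τ₂) = 0.16451.
C₂ = 1.27·[1 − (9.5021·0.0054650 − 27.427·0.16451)/(-17.925)] = 1.27·0.75118 = 0.95399 g/L.

0.954 g/L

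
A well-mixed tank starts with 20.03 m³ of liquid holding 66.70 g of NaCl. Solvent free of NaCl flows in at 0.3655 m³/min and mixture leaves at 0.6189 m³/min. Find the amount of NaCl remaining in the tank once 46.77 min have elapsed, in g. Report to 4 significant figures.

7.482 g

Let m(t) be the amount of NaCl. Volume: V(t) = V₀ + (Q_in − Q_out) t = 20.03 − 0.253400 t; V(46.77) = 8.17848 m³.
No NaCl enters, so dm/dt = −Q_out · (m/V).
dm/m = −Q_out dt/(V₀ − 0.253400 t); integrating gives ln(m/m₀) = −(Q_out/(Q_in−Q_out)) ln(V/V₀).
m = m₀ (V₀/V)^(Q_out/(Q_in−Q_out)) = 66.70 × (20.03/8.17848)^(-2.44238) = 7.48201 g.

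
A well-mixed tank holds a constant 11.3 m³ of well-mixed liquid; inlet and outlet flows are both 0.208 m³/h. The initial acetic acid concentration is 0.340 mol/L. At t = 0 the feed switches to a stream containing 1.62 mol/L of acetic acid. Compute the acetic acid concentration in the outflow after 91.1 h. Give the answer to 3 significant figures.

Species balance on the tank: V dC/dt = Q(C_in − C).
Rewrite as dC/dt + C/τ = C_in/τ, τ = V/Q = 54.327 h.
Solution: C(t) = C_in + (C₀ − C_in) e^(−t/τ).
C(91.1) = 1.62 + (0.340 − 1.62)·e^(−91.1/54.327) = 1.62 + (-1.2800)·0.18696 = 1.3807 mol/L.

1.38 mol/L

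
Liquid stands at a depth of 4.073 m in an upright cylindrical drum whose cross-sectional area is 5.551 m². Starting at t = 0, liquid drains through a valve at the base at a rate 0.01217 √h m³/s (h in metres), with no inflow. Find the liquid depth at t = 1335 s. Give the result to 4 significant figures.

Volume balance on the tank: A dh/dt = −0.01217 √h.
Separate and integrate: 2(√h − √h₀) = −(0.01217/A) t.
√h = √4.073 − 0.01217·1335/(2·5.551) = 2.01817 − 1.46343 = 0.554742.
h = 0.554742² = 0.307739 m.

0.3077 m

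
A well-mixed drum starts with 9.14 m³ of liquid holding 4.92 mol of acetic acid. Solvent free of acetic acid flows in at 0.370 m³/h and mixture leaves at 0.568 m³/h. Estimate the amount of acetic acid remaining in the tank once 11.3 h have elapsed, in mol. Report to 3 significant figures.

2.20 mol

Total volume: dV/dt = Q_in − Q_out = -0.19800 m³/h, so V(t) = 9.14 − 0.19800 t and V(11.3) = 6.9026 m³.
Species balance (pure solvent in): dm/dt = −Q_out · m/V(t).
Separate: dm/m = −Q_out dt/V(t) ⇒ ln(m/m₀) = −(Q_out/(Q_in−Q_out)) ln(V/V₀).
m = m₀ (V₀/V)^(Q_out/(Q_in−Q_out)) = 4.92 × (9.14/6.9026)^(-2.8687) = 2.1988 mol.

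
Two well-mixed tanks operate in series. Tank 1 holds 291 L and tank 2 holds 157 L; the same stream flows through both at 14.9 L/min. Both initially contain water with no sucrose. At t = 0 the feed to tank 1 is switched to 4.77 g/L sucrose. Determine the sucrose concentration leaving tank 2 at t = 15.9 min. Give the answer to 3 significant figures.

1.42 g/L

Time constants: τᵢ = Vᵢ/Q for each well-mixed tank.
τ₁ = 291/14.9 = 19.530 min; τ₂ = 157/14.9 = 10.537 min.
Solving the cascade with C₁(0)=C₂(0)=0 gives C₂(t) = C_in[1 − (τ₁ e^(−t/τ₁) − τ₂ e^(−t/τ₂))/(τ₁ − τ₂)].
At t = 15.9: e^(−t/τ₁) = 0.44303, e^(−t/τ₂) = 0.22114.
C₂ = 4.77·[1 − (19.530·0.44303 − 10.537·0.22114)/(8.9933)] = 4.77·0.29699 = 1.4167 g/L.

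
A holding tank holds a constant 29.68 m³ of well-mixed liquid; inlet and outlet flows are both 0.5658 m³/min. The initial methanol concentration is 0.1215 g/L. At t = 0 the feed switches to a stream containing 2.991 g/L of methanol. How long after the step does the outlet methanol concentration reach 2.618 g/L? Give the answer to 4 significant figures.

Species balance on the tank: V dC/dt = Q(C_in − C), so τ = V/Q = 52.4567 min.
C(t) = C_in + (C₀ − C_in) e^(−t/τ). Set C = 2.618 and solve for t:
e^(−t/τ) = (C − C_in)/(C₀ − C_in) = (2.618 − 2.991)/(0.1215 − 2.991) = 0.129988
t = −τ ln(…) = 52.4567 × 2.04031 = 107.028 min.

107.0 min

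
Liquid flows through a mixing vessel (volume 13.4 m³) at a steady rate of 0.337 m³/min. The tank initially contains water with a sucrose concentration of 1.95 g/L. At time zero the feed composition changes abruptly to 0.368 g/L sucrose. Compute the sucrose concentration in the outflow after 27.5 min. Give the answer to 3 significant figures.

Species balance on the tank: V dC/dt = Q(C_in − C).
Rewrite as dC/dt + C/τ = C_in/τ, τ = V/Q = 39.763 min.
C approaches C_in exponentially: C(t) = C_in + (C₀ − C_in) e^(−t/τ).
C(27.5) = 0.368 + (1.95 − 0.368)·e^(−27.5/39.763) = 0.368 + (1.5820)·0.50077 = 1.1602 g/L.

1.16 g/L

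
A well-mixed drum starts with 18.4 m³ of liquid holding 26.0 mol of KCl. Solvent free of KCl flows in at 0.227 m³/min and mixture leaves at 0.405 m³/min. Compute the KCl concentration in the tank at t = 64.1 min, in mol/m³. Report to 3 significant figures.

0.411 mol/m³

Let m(t) be the amount of KCl. Volume: V(t) = V₀ + (Q_in − Q_out) t = 18.4 − 0.17800 t; V(64.1) = 6.9902 m³.
Solute balance: dm/dt = 0 − Q_out C = −Q_out m/V(t).
Separate: dm/m = −Q_out dt/V(t) ⇒ ln(m/m₀) = −(Q_out/(Q_in−Q_out)) ln(V/V₀).
m = m₀ (V₀/V)^(Q_out/(Q_in−Q_out)) = 26.0 × (18.4/6.9902)^(-2.2753) = 2.8748 mol.
C = m/V = 2.8748/6.9902 = 0.41126 mol/m³.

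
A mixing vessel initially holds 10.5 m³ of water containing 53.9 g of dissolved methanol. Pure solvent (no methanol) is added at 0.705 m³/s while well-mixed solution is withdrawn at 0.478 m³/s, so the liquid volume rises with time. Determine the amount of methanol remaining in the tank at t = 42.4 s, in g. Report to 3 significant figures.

13.7 g

Let m(t) be the amount of methanol. Volume: V(t) = V₀ + (Q_in − Q_out) t = 10.5 + 0.22700 t; V(42.4) = 20.125 m³.
Species balance (pure solvent in): dm/dt = −Q_out · m/V(t).
dm/m = −Q_out dt/(V₀ + 0.22700 t); integrating gives ln(m/m₀) = −(Q_out/(Q_in−Q_out)) ln(V/V₀).
m = m₀ (V₀/V)^(Q_out/(Q_in−Q_out)) = 53.9 × (10.5/20.125)^(2.1057) = 13.697 g.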